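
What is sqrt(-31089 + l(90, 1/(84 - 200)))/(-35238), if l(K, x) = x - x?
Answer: -I*sqrt(31089)/35238 ≈ -0.0050037*I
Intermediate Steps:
l(K, x) = 0
sqrt(-31089 + l(90, 1/(84 - 200)))/(-35238) = sqrt(-31089 + 0)/(-35238) = sqrt(-31089)*(-1/35238) = (I*sqrt(31089))*(-1/35238) = -I*sqrt(31089)/35238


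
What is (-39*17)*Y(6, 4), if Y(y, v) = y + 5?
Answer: -7293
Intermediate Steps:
Y(y, v) = 5 + y
(-39*17)*Y(6, 4) = (-39*17)*(5 + 6) = -663*11 = -7293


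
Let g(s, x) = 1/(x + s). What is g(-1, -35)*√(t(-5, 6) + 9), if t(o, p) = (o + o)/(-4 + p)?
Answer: -1/18 ≈ -0.055556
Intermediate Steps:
t(o, p) = 2*o/(-4 + p) (t(o, p) = (2*o)/(-4 + p) = 2*o/(-4 + p))
g(s, x) = 1/(s + x)
g(-1, -35)*√(t(-5, 6) + 9) = √(2*(-5)/(-4 + 6) + 9)/(-1 - 35) = √(2*(-5)/2 + 9)/(-36) = -√(2*(-5)*(½) + 9)/36 = -√(-5 + 9)/36 = -√4/36 = -1/36*2 = -1/18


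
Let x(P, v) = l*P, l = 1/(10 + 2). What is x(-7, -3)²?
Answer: 49/144 ≈ 0.34028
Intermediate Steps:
l = 1/12 ≈ 0.083333
x(P, v) = P/12
x(-7, -3)² = ((1/12)*(-7))² = (-7/12)² = 49/144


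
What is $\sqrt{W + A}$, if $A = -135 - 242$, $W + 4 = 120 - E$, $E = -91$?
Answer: $i \sqrt{170} \approx 13.038 i$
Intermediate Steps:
$W = 207$ ($W = -4 + \left(120 - -91\right) = -4 + \left(120 + 91\right) = -4 + 211 = 207$)
$A = -377$ ($A = -135 - 242 = -377$)
$\sqrt{W + A} = \sqrt{207 - 377} = \sqrt{-170} = i \sqrt{170}$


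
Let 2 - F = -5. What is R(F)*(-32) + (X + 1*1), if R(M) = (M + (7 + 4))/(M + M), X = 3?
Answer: -260/7 ≈ -37.143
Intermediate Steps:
F = 7 (F = 2 - 1*(-5) = 2 + 5 = 7)
R(M) = (11 + M)/(2*M) (R(M) = (M + 11)/((2*M)) = (11 + M)*(1/(2*M)) = (11 + M)/(2*M))
R(F)*(-32) + (X + 1*1) = ((1/2)*(11 + 7)/7)*(-32) + (3 + 1*1) = ((1/2)*(1/7)*18)*(-32) + (3 + 1) = (9/7)*(-32) + 4 = -288/7 + 4 = -260/7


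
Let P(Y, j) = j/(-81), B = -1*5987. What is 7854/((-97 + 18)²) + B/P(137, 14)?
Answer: 3026664183/87374 ≈ 34640.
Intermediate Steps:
B = -5987
P(Y, j) = -j/81 (P(Y, j) = j*(-1/81) = -j/81)
7854/((-97 + 18)²) + B/P(137, 14) = 7854/((-97 + 18)²) - 5987/((-1/81*14)) = 7854/((-79)²) - 5987/(-14/81) = 7854/6241 - 5987*(-81/14) = 7854*(1/6241) + 484947/14 = 7854/6241 + 484947/14 = 3026664183/87374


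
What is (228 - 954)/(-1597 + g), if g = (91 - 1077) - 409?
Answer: 33/136 ≈ 0.24265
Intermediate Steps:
g = -1395 (g = -986 - 409 = -1395)
(228 - 954)/(-1597 + g) = (228 - 954)/(-1597 - 1395) = -726/(-2992) = -726*(-1/2992) = 33/136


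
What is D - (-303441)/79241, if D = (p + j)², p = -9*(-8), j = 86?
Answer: 1978475765/79241 ≈ 24968.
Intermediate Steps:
p = 72
D = 24964 (D = (72 + 86)² = 158² = 24964)
D - (-303441)/79241 = 24964 - (-303441)/79241 = 24964 - 1*(-303441/79241) = 24964 + 303441/79241 = 1978475765/79241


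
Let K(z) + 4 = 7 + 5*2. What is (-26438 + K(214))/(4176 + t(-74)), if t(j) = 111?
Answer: -26425/4287 ≈ -6.1640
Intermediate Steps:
K(z) = 13 (K(z) = -4 + (7 + 5*2) = -4 + (7 + 10) = -4 + 17 = 13)
(-26438 + K(214))/(4176 + t(-74)) = (-26438 + 13)/(4176 + 111) = -26425/4287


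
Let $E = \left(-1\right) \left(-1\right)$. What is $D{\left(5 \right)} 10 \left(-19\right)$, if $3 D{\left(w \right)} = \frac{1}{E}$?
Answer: $- \frac{190}{3} \approx -63.333$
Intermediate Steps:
$E = 1$
$D{\left(w \right)} = \frac{1}{3}$ ($D{\left(w \right)} = \frac{1}{3 \cdot 1} = \frac{1}{3} \cdot 1 = \frac{1}{3}$)
$D{\left(5 \right)} 10 \left(-19\right) = \frac{1}{3} \cdot 10 \left(-19\right) = \frac{10}{3} \left(-19\right) = - \frac{190}{3}$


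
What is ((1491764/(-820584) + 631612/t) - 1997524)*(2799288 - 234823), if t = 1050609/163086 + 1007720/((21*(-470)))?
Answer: -110438311698895659971800555/21488068441062 ≈ -5.1395e+12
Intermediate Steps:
t = -104745247/1095006 (t = 1050609*(1/163086) + 1007720/(-9870) = 50029/7766 + 1007720*(-1/9870) = 50029/7766 - 14396/141 = -104745247/1095006 ≈ -95.657)
((1491764/(-820584) + 631612/t) - 1997524)*(2799288 - 234823) = ((1491764/(-820584) + 631612/(-104745247/1095006)) - 1997524)*(2799288 - 234823) = ((1491764*(-1/820584) + 631612*(-1095006/104745247)) - 1997524)*2564465 = ((-372941/205146 - 691618929672/104745247) - 1997524)*2564465 = (-141921920743653539/21488068441062 - 1997524)*2564465 = -43064854345407584027/21488068441062*2564465 = -110438311698895659971800555/21488068441062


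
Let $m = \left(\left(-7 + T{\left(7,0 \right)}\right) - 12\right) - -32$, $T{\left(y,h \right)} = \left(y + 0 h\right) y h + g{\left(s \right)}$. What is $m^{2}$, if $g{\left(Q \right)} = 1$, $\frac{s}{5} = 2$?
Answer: $196$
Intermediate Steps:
$s = 10$ ($s = 5 \cdot 2 = 10$)
$T{\left(y,h \right)} = 1 + h y^{2}$ ($T{\left(y,h \right)} = \left(y + 0 h\right) y h + 1 = \left(y + 0\right) y h + 1 = y y h + 1 = y^{2} h + 1 = h y^{2} + 1 = 1 + h y^{2}$)
$m = 14$ ($m = \left(\left(-7 + \left(1 + 0 \cdot 7^{2}\right)\right) - 12\right) - -32 = \left(\left(-7 + \left(1 + 0 \cdot 49\right)\right) - 12\right) + 32 = \left(\left(-7 + \left(1 + 0\right)\right) - 12\right) + 32 = \left(\left(-7 + 1\right) - 12\right) + 32 = \left(-6 - 12\right) + 32 = -18 + 32 = 14$)
$m^{2} = 14^{2} = 196$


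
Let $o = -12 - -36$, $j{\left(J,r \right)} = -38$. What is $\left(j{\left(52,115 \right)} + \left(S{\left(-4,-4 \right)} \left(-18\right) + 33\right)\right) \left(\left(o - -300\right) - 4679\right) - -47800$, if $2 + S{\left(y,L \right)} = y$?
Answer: $-400765$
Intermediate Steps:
$S{\left(y,L \right)} = -2 + y$
$o = 24$ ($o = -12 + 36 = 24$)
$\left(j{\left(52,115 \right)} + \left(S{\left(-4,-4 \right)} \left(-18\right) + 33\right)\right) \left(\left(o - -300\right) - 4679\right) - -47800 = \left(-38 + \left(\left(-2 - 4\right) \left(-18\right) + 33\right)\right) \left(\left(24 - -300\right) - 4679\right) - -47800 = \left(-38 + \left(\left(-6\right) \left(-18\right) + 33\right)\right) \left(\left(24 + 300\right) - 4679\right) + 47800 = \left(-38 + \left(108 + 33\right)\right) \left(324 - 4679\right) + 47800 = \left(-38 + 141\right) \left(-4355\right) + 47800 = 103 \left(-4355\right) + 47800 = -448565 + 47800 = -400765$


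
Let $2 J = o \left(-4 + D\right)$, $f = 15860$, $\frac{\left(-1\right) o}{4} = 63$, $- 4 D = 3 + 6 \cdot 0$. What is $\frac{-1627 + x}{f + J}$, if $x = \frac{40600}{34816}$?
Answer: $- \frac{7075629}{71627392} \approx -0.098784$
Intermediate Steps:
$D = - \frac{3}{4}$ ($D = - \frac{3 + 6 \cdot 0}{4} = - \frac{3 + 0}{4} = \left(- \frac{1}{4}\right) 3 = - \frac{3}{4} \approx -0.75$)
$o = -252$ ($o = \left(-4\right) 63 = -252$)
$x = \frac{5075}{4352}$ ($x = 40600 \cdot \frac{1}{34816} = \frac{5075}{4352} \approx 1.1661$)
$J = \frac{1197}{2}$ ($J = \frac{\left(-252\right) \left(-4 - \frac{3}{4}\right)}{2} = \frac{\left(-252\right) \left(- \frac{19}{4}\right)}{2} = \frac{1}{2} \cdot 1197 = \frac{1197}{2} \approx 598.5$)
$\frac{-1627 + x}{f + J} = \frac{-1627 + \frac{5075}{4352}}{15860 + \frac{1197}{2}} = - \frac{7075629}{4352 \cdot \frac{32917}{2}} = \left(- \frac{7075629}{4352}\right) \frac{2}{32917} = - \frac{7075629}{71627392}$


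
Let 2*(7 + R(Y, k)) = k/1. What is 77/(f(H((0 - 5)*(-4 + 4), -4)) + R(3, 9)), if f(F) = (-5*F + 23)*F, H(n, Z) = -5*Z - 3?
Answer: -154/2113 ≈ -0.072882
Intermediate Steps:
R(Y, k) = -7 + k/2 (R(Y, k) = -7 + (k/1)/2 = -7 + (k*1)/2 = -7 + k/2)
H(n, Z) = -3 - 5*Z
f(F) = F*(23 - 5*F) (f(F) = (23 - 5*F)*F = F*(23 - 5*F))
77/(f(H((0 - 5)*(-4 + 4), -4)) + R(3, 9)) = 77/((-3 - 5*(-4))*(23 - 5*(-3 - 5*(-4))) + (-7 + (1/2)*9)) = 77/((-3 + 20)*(23 - 5*(-3 + 20)) + (-7 + 9/2)) = 77/(17*(23 - 5*17) - 5/2) = 77/(17*(23 - 85) - 5/2) = 77/(17*(-62) - 5/2) = 77/(-1054 - 5/2) = 77/(-2113/2) = 77*(-2/2113) = -154/2113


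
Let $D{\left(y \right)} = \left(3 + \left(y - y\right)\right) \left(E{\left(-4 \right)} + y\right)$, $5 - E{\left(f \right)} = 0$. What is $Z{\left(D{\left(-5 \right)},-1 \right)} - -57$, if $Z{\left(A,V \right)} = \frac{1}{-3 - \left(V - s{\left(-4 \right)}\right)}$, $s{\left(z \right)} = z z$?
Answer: $\frac{799}{14} \approx 57.071$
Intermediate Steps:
$E{\left(f \right)} = 5$ ($E{\left(f \right)} = 5 - 0 = 5 + 0 = 5$)
$D{\left(y \right)} = 15 + 3 y$ ($D{\left(y \right)} = \left(3 + \left(y - y\right)\right) \left(5 + y\right) = \left(3 + 0\right) \left(5 + y\right) = 3 \left(5 + y\right) = 15 + 3 y$)
$s{\left(z \right)} = z^{2}$
$Z{\left(A,V \right)} = \frac{1}{13 - V}$ ($Z{\left(A,V \right)} = \frac{1}{-3 - \left(-16 + V\right)} = \frac{1}{13 - V}$)
$Z{\left(D{\left(-5 \right)},-1 \right)} - -57 = - \frac{1}{-13 - 1} - -57 = - \frac{1}{-14} + 57 = \left(-1\right) \left(- \frac{1}{14}\right) + 57 = \frac{1}{14} + 57 = \frac{799}{14}$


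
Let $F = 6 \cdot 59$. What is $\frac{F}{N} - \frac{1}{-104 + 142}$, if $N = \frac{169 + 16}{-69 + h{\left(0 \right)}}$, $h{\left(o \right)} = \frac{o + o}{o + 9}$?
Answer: $- \frac{928373}{7030} \approx -132.06$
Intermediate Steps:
$h{\left(o \right)} = \frac{2 o}{9 + o}$
$F = 354$
$N = - \frac{185}{69}$ ($N = \frac{169 + 16}{-69 + 2 \cdot 0 \frac{1}{9 + 0}} = \frac{185}{-69 + 2 \cdot 0 \cdot \frac{1}{9}} = \frac{185}{-69 + 0} = \frac{185}{-69} = 185 \left(- \frac{1}{69}\right) = - \frac{185}{69} \approx -2.6812$)
$\frac{F}{N} - \frac{1}{-104 + 142} = \frac{354}{- \frac{185}{69}} - \frac{1}{-104 + 142} = 354 \left(- \frac{69}{185}\right) - \frac{1}{38} = - \frac{24426}{185} - \frac{1}{38} = - \frac{928373}{7030}$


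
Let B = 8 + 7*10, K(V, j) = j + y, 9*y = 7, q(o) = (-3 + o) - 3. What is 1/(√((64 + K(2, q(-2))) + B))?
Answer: 3*√1213/1213 ≈ 0.086137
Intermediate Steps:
q(o) = -6 + o
y = 7/9 (y = (⅑)*7 = 7/9 ≈ 0.77778)
K(V, j) = 7/9 + j (K(V, j) = j + 7/9 = 7/9 + j)
B = 78 (B = 8 + 70 = 78)
1/(√((64 + K(2, q(-2))) + B)) = 1/(√((64 + (7/9 + (-6 - 2))) + 78)) = 1/(√((64 + (7/9 - 8)) + 78)) = 1/(√((64 - 65/9) + 78)) = 1/(√(511/9 + 78)) = 1/(√(1213/9)) = 1/(√1213/3) = 3*√1213/1213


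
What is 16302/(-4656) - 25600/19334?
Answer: -36198039/7501592 ≈ -4.8254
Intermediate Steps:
16302/(-4656) - 25600/19334 = 16302*(-1/4656) - 25600*1/19334 = -2717/776 - 12800/9667 = -36198039/7501592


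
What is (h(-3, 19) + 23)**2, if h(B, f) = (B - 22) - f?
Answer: 441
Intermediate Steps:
h(B, f) = -22 + B - f (h(B, f) = (-22 + B) - f = -22 + B - f)
(h(-3, 19) + 23)**2 = ((-22 - 3 - 1*19) + 23)**2 = ((-22 - 3 - 19) + 23)**2 = (-44 + 23)**2 = (-21)**2 = 441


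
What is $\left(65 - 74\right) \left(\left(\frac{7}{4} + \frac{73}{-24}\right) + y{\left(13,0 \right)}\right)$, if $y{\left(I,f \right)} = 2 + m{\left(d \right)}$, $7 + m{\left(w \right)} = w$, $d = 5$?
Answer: $\frac{93}{8} \approx 11.625$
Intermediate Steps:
$m{\left(w \right)} = -7 + w$
$y{\left(I,f \right)} = 0$ ($y{\left(I,f \right)} = 2 + \left(-7 + 5\right) = 2 - 2 = 0$)
$\left(65 - 74\right) \left(\left(\frac{7}{4} + \frac{73}{-24}\right) + y{\left(13,0 \right)}\right) = \left(65 - 74\right) \left(\left(\frac{7}{4} + \frac{73}{-24}\right) + 0\right) = \left(65 - 74\right) \left(\left(7 \cdot \frac{1}{4} + 73 \left(- \frac{1}{24}\right)\right) + 0\right) = - 9 \left(\left(\frac{7}{4} - \frac{73}{24}\right) + 0\right) = - 9 \left(- \frac{31}{24} + 0\right) = \left(-9\right) \left(- \frac{31}{24}\right) = \frac{93}{8}$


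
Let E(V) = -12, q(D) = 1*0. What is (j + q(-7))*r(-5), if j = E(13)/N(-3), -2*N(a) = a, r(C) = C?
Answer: 40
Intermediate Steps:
q(D) = 0
N(a) = -a/2
j = -8 (j = -12/((-½*(-3))) = -12/3/2 = -12*⅔ = -8)
(j + q(-7))*r(-5) = (-8 + 0)*(-5) = -8*(-5) = 40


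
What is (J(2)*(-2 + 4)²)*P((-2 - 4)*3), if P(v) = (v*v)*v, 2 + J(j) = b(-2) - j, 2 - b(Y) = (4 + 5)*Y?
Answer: -373248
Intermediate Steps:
b(Y) = 2 - 9*Y (b(Y) = 2 - (4 + 5)*Y = 2 - 9*Y)
J(j) = 18 - j (J(j) = -2 + ((2 - 9*(-2)) - j) = -2 + ((2 + 18) - j) = -2 + (20 - j) = 18 - j)
P(v) = v³ (P(v) = v²*v = v³)
(J(2)*(-2 + 4)²)*P((-2 - 4)*3) = ((18 - 1*2)*(-2 + 4)²)*((-2 - 4)*3)³ = ((18 - 2)*2²)*(-6*3)³ = (16*4)*(-18)³ = 64*(-5832) = -373248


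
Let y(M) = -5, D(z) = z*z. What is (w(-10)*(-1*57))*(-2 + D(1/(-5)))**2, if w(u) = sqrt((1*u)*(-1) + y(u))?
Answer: -136857*sqrt(5)/625 ≈ -489.63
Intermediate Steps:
D(z) = z**2
w(u) = sqrt(-5 - u) (w(u) = sqrt((1*u)*(-1) - 5) = sqrt(u*(-1) - 5) = sqrt(-u - 5) = sqrt(-5 - u))
(w(-10)*(-1*57))*(-2 + D(1/(-5)))**2 = (sqrt(-5 - 1*(-10))*(-1*57))*(-2 + (1/(-5))**2)**2 = (sqrt(-5 + 10)*(-57))*(-2 + (-1/5)**2)**2 = (sqrt(5)*(-57))*(-2 + 1/25)**2 = (-57*sqrt(5))*(-49/25)**2 = -57*sqrt(5)*(2401/625) = -136857*sqrt(5)/625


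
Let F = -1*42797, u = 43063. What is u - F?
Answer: 85860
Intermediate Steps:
F = -42797
u - F = 43063 - 1*(-42797) = 43063 + 42797 = 85860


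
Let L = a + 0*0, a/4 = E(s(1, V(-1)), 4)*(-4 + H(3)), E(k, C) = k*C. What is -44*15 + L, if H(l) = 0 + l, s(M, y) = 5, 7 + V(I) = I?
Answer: -740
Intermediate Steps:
V(I) = -7 + I
H(l) = l
E(k, C) = C*k
a = -80 (a = 4*((4*5)*(-4 + 3)) = 4*(20*(-1)) = 4*(-20) = -80)
L = -80 (L = -80 + 0*0 = -80 + 0 = -80)
-44*15 + L = -44*15 - 80 = -660 - 80 = -740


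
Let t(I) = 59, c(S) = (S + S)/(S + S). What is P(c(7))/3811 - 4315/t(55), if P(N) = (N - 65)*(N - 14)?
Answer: -16395377/224849 ≈ -72.917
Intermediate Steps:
c(S) = 1 (c(S) = (2*S)/((2*S)) = (2*S)*(1/(2*S)) = 1)
P(N) = (-65 + N)*(-14 + N)
P(c(7))/3811 - 4315/t(55) = (910 + 1² - 79*1)/3811 - 4315/59 = (910 + 1 - 79)*(1/3811) - 4315*1/59 = 832*(1/3811) - 4315/59 = 832/3811 - 4315/59 = -16395377/224849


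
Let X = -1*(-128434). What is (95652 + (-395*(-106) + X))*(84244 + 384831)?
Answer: 124753310700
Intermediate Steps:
X = 128434
(95652 + (-395*(-106) + X))*(84244 + 384831) = (95652 + (-395*(-106) + 128434))*(84244 + 384831) = (95652 + (41870 + 128434))*469075 = (95652 + 170304)*469075 = 265956*469075 = 124753310700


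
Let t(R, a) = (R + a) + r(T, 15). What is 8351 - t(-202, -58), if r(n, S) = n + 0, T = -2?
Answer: 8613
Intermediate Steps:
r(n, S) = n
t(R, a) = -2 + R + a (t(R, a) = (R + a) - 2 = -2 + R + a)
8351 - t(-202, -58) = 8351 - (-2 - 202 - 58) = 8351 - 1*(-262) = 8351 + 262 = 8613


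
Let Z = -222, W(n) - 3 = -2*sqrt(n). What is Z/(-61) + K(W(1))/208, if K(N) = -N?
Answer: 46115/12688 ≈ 3.6345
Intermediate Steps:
W(n) = 3 - 2*sqrt(n)
Z/(-61) + K(W(1))/208 = -222/(-61) - (3 - 2*sqrt(1))/208 = -222*(-1/61) - (3 - 2*1)*(1/208) = 222/61 - (3 - 2)*(1/208) = 222/61 - 1*1*(1/208) = 222/61 - 1*1/208 = 222/61 - 1/208 = 46115/12688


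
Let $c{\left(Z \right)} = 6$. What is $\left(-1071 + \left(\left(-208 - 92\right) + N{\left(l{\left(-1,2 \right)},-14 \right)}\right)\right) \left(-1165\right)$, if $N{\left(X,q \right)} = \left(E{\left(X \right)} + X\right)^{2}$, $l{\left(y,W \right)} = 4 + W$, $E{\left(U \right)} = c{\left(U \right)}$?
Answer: $1429455$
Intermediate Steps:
$E{\left(U \right)} = 6$
$N{\left(X,q \right)} = \left(6 + X\right)^{2}$
$\left(-1071 + \left(\left(-208 - 92\right) + N{\left(l{\left(-1,2 \right)},-14 \right)}\right)\right) \left(-1165\right) = \left(-1071 + \left(\left(-208 - 92\right) + \left(6 + \left(4 + 2\right)\right)^{2}\right)\right) \left(-1165\right) = \left(-1071 - \left(300 - \left(6 + 6\right)^{2}\right)\right) \left(-1165\right) = \left(-1071 - \left(300 - 12^{2}\right)\right) \left(-1165\right) = \left(-1071 + \left(-300 + 144\right)\right) \left(-1165\right) = \left(-1071 - 156\right) \left(-1165\right) = \left(-1227\right) \left(-1165\right) = 1429455$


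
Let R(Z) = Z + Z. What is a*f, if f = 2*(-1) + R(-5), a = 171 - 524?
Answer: 4236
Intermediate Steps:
R(Z) = 2*Z
a = -353
f = -12 (f = 2*(-1) + 2*(-5) = -2 - 10 = -12)
a*f = -353*(-12) = 4236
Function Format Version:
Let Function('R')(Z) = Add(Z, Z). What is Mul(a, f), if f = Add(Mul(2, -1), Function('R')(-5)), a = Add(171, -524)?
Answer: 4236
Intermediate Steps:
Function('R')(Z) = Mul(2, Z)
a = -353
f = -12 (f = Add(Mul(2, -1), Mul(2, -5)) = Add(-2, -10) = -12)
Mul(a, f) = Mul(-353, -12) = 4236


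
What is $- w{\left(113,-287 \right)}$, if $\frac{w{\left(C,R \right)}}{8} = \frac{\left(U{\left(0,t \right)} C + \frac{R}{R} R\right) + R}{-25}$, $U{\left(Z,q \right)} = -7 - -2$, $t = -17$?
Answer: $- \frac{9112}{25} \approx -364.48$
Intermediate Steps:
$U{\left(Z,q \right)} = -5$ ($U{\left(Z,q \right)} = -7 + 2 = -5$)
$w{\left(C,R \right)} = - \frac{16 R}{25} + \frac{8 C}{5}$ ($w{\left(C,R \right)} = 8 \frac{\left(- 5 C + \frac{R}{R} R\right) + R}{-25} = 8 \left(\left(- 5 C + 1 R\right) + R\right) \left(- \frac{1}{25}\right) = 8 \left(\left(- 5 C + R\right) + R\right) \left(- \frac{1}{25}\right) = 8 \left(\left(R - 5 C\right) + R\right) \left(- \frac{1}{25}\right) = 8 \left(- 5 C + 2 R\right) \left(- \frac{1}{25}\right) = 8 \left(- \frac{2 R}{25} + \frac{C}{5}\right) = - \frac{16 R}{25} + \frac{8 C}{5}$)
$- w{\left(113,-287 \right)} = - (\left(- \frac{16}{25}\right) \left(-287\right) + \frac{8}{5} \cdot 113) = - (\frac{4592}{25} + \frac{904}{5}) = \left(-1\right) \frac{9112}{25} = - \frac{9112}{25}$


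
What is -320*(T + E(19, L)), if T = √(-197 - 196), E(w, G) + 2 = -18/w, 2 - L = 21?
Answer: 17920/19 - 320*I*√393 ≈ 943.16 - 6343.8*I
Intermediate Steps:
L = -19 (L = 2 - 1*21 = 2 - 21 = -19)
E(w, G) = -2 - 18/w
T = I*√393 (T = √(-393) = I*√393 ≈ 19.824*I)
-320*(T + E(19, L)) = -320*(I*√393 + (-2 - 18/19)) = -320*(I*√393 - 56/19) = -320*(-56/19 + I*√393) = 17920/19 - 320*I*√393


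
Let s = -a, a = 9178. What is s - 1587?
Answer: -10765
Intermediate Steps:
s = -9178 (s = -1*9178 = -9178)
s - 1587 = -9178 - 1587 = -10765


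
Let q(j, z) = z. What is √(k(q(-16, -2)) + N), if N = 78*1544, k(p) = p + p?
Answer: 2*√30107 ≈ 347.03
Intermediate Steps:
k(p) = 2*p
N = 120432
√(k(q(-16, -2)) + N) = √(2*(-2) + 120432) = √(-4 + 120432) = √120428 = 2*√30107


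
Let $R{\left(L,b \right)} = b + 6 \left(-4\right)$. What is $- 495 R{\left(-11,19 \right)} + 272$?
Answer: $2747$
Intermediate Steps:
$R{\left(L,b \right)} = -24 + b$ ($R{\left(L,b \right)} = b - 24 = -24 + b$)
$- 495 R{\left(-11,19 \right)} + 272 = - 495 \left(-24 + 19\right) + 272 = \left(-495\right) \left(-5\right) + 272 = 2475 + 272 = 2747$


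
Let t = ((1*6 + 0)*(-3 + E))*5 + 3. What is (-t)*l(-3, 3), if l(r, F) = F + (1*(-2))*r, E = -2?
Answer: 1323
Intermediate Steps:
t = -147 (t = ((1*6 + 0)*(-3 - 2))*5 + 3 = ((6 + 0)*(-5))*5 + 3 = (6*(-5))*5 + 3 = -30*5 + 3 = -150 + 3 = -147)
l(r, F) = F - 2*r
(-t)*l(-3, 3) = (-1*(-147))*(3 - 2*(-3)) = 147*(3 + 6) = 147*9 = 1323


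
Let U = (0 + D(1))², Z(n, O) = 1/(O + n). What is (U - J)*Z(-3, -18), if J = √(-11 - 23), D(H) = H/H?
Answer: -1/21 + I*√34/21 ≈ -0.047619 + 0.27766*I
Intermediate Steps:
D(H) = 1
U = 1 (U = (0 + 1)² = 1² = 1)
J = I*√34 (J = √(-34) = I*√34 ≈ 5.8309*I)
(U - J)*Z(-3, -18) = (1 - I*√34)/(-18 - 3) = (1 - I*√34)/(-21) = (1 - I*√34)*(-1/21) = -1/21 + I*√34/21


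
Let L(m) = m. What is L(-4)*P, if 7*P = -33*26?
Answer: 3432/7 ≈ 490.29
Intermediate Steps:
P = -858/7 (P = (-33*26)/7 = (⅐)*(-858) = -858/7 ≈ -122.57)
L(-4)*P = -4*(-858/7) = 3432/7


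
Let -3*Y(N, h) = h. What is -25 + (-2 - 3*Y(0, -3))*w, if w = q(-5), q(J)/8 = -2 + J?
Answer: 255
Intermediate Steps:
Y(N, h) = -h/3
q(J) = -16 + 8*J (q(J) = 8*(-2 + J) = -16 + 8*J)
w = -56 (w = -16 + 8*(-5) = -16 - 40 = -56)
-25 + (-2 - 3*Y(0, -3))*w = -25 + (-2 - (-1)*(-3))*(-56) = -25 + (-2 - 3*1)*(-56) = -25 + (-2 - 3)*(-56) = -25 - 5*(-56) = -25 + 280 = 255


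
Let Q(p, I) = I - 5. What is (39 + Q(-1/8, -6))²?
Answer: 784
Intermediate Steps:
Q(p, I) = -5 + I
(39 + Q(-1/8, -6))² = (39 + (-5 - 6))² = (39 - 11)² = 28² = 784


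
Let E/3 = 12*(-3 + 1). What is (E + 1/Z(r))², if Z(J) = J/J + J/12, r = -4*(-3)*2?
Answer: 46225/9 ≈ 5136.1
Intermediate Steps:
r = 24 (r = 12*2 = 24)
Z(J) = 1 + J/12 (Z(J) = 1 + J*(1/12) = 1 + J/12)
E = -72 (E = 3*(12*(-3 + 1)) = 3*(12*(-2)) = 3*(-24) = -72)
(E + 1/Z(r))² = (-72 + 1/(1 + (1/12)*24))² = (-72 + 1/(1 + 2))² = (-72 + 1/3)² = (-72 + ⅓)² = (-215/3)² = 46225/9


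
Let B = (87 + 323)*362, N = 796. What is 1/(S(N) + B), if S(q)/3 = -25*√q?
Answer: 7421/1101200945 + 3*√199/440480378 ≈ 6.8351e-6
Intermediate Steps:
S(q) = -75*√q (S(q) = 3*(-25*√q) = -75*√q)
B = 148420 (B = 410*362 = 148420)
1/(S(N) + B) = 1/(-150*√199 + 148420) = 1/(148420 - 150*√199)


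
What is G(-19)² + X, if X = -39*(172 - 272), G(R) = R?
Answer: 4261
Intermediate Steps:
X = 3900 (X = -39*(-100) = 3900)
G(-19)² + X = (-19)² + 3900 = 361 + 3900 = 4261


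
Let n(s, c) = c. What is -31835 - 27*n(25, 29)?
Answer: -32618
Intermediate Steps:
-31835 - 27*n(25, 29) = -31835 - 27*29 = -31835 - 1*783 = -31835 - 783 = -32618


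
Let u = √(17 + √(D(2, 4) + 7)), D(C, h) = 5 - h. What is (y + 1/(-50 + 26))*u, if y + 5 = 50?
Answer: 1079*√(17 + 2*√2)/24 ≈ 200.20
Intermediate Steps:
y = 45 (y = -5 + 50 = 45)
u = √(17 + 2*√2) (u = √(17 + √((5 - 1*4) + 7)) = √(17 + √((5 - 4) + 7)) = √(17 + √(1 + 7)) = √(17 + √8) = √(17 + 2*√2) ≈ 4.4529)
(y + 1/(-50 + 26))*u = (45 + 1/(-50 + 26))*√(17 + 2*√2) = (45 + 1/(-24))*√(17 + 2*√2) = (45 - 1/24)*√(17 + 2*√2) = 1079*√(17 + 2*√2)/24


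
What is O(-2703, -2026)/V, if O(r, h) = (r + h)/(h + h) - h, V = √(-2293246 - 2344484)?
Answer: -2738027*I*√4637730/6264027320 ≈ -0.94132*I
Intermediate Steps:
V = I*√4637730 (V = √(-4637730) = I*√4637730 ≈ 2153.5*I)
O(r, h) = -h + (h + r)/(2*h) (O(r, h) = (h + r)/((2*h)) - h = (h + r)*(1/(2*h)) - h = (h + r)/(2*h) - h = -h + (h + r)/(2*h))
O(-2703, -2026)/V = (½ - 1*(-2026) + (½)*(-2703)/(-2026))/((I*√4637730)) = (½ + 2026 + (½)*(-2703)*(-1/2026))*(-I*√4637730/4637730) = (½ + 2026 + 2703/4052)*(-I*√4637730/4637730) = 8214081*(-I*√4637730/4637730)/4052 = -2738027*I*√4637730/6264027320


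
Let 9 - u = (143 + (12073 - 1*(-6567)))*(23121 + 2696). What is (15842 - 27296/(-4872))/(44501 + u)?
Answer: -9651190/295289606409 ≈ -3.2684e-5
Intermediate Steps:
u = -484920702 (u = 9 - (143 + (12073 - 1*(-6567)))*(23121 + 2696) = 9 - (143 + (12073 + 6567))*25817 = 9 - (143 + 18640)*25817 = 9 - 18783*25817 = 9 - 1*484920711 = 9 - 484920711 = -484920702)
(15842 - 27296/(-4872))/(44501 + u) = (15842 - 27296/(-4872))/(44501 - 484920702) = (15842 - 27296*(-1/4872))/(-484876201) = (15842 + 3412/609)*(-1/484876201) = (9651190/609)*(-1/484876201) = -9651190/295289606409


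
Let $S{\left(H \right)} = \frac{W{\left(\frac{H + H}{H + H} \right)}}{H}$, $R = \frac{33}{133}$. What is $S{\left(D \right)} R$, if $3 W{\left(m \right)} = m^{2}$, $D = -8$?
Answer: $- \frac{11}{1064} \approx -0.010338$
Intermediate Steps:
$R = \frac{33}{133}$ ($R = 33 \cdot \frac{1}{133} = \frac{33}{133} \approx 0.24812$)
$W{\left(m \right)} = \frac{m^{2}}{3}$
$S{\left(H \right)} = \frac{1}{3 H}$ ($S{\left(H \right)} = \frac{\frac{1}{3} \left(\frac{H + H}{H + H}\right)^{2}}{H} = \frac{\frac{1}{3} \left(\frac{2 H}{2 H}\right)^{2}}{H} = \frac{\frac{1}{3} \left(2 H \frac{1}{2 H}\right)^{2}}{H} = \frac{\frac{1}{3} \cdot 1^{2}}{H} = \frac{\frac{1}{3} \cdot 1}{H} = \frac{1}{3 H}$)
$S{\left(D \right)} R = \frac{1}{3 \left(-8\right)} \frac{33}{133} = \frac{1}{3} \left(- \frac{1}{8}\right) \frac{33}{133} = \left(- \frac{1}{24}\right) \frac{33}{133} = - \frac{11}{1064}$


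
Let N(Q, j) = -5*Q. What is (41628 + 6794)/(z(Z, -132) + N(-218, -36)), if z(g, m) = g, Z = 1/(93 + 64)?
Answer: 7602254/171131 ≈ 44.424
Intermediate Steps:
Z = 1/157 ≈ 0.0063694
(41628 + 6794)/(z(Z, -132) + N(-218, -36)) = (41628 + 6794)/(1/157 - 5*(-218)) = 48422/(1/157 + 1090) = 48422/(171131/157) = 48422*(157/171131) = 7602254/171131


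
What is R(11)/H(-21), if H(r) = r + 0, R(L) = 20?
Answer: -20/21 ≈ -0.95238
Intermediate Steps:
H(r) = r
R(11)/H(-21) = 20/(-21) = 20*(-1/21) = -20/21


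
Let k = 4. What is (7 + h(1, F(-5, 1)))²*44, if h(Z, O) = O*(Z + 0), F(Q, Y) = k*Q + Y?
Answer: 6336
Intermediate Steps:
F(Q, Y) = Y + 4*Q (F(Q, Y) = 4*Q + Y = Y + 4*Q)
h(Z, O) = O*Z
(7 + h(1, F(-5, 1)))²*44 = (7 + (1 + 4*(-5))*1)²*44 = (7 + (1 - 20)*1)²*44 = (7 - 19*1)²*44 = (7 - 19)²*44 = (-12)²*44 = 144*44 = 6336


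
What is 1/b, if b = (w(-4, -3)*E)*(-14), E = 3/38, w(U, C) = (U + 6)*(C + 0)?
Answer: 19/126 ≈ 0.15079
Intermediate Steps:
w(U, C) = C*(6 + U) (w(U, C) = (6 + U)*C = C*(6 + U))
E = 3/38 (E = 3*(1/38) = 3/38 ≈ 0.078947)
b = 126/19 (b = (-3*(6 - 4)*(3/38))*(-14) = (-3*2*(3/38))*(-14) = -6*3/38*(-14) = -9/19*(-14) = 126/19 ≈ 6.6316)
1/b = 1/(126/19) = 19/126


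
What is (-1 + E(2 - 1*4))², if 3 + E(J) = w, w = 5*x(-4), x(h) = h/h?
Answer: 1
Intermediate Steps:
x(h) = 1
w = 5 (w = 5*1 = 5)
E(J) = 2 (E(J) = -3 + 5 = 2)
(-1 + E(2 - 1*4))² = (-1 + 2)² = 1² = 1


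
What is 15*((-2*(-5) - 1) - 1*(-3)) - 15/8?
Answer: 1425/8 ≈ 178.13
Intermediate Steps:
15*((-2*(-5) - 1) - 1*(-3)) - 15/8 = 15*((10 - 1) + 3) - 15*⅛ = 15*(9 + 3) - 15/8 = 15*12 - 15/8 = 180 - 15/8 = 1425/8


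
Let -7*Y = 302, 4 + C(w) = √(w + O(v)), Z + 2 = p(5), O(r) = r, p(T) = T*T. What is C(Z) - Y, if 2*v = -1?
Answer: 274/7 + 3*√10/2 ≈ 43.886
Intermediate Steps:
v = -½ (v = (½)*(-1) = -½ ≈ -0.50000)
p(T) = T²
Z = 23 (Z = -2 + 5² = -2 + 25 = 23)
C(w) = -4 + √(-½ + w) (C(w) = -4 + √(w - ½) = -4 + √(-½ + w))
Y = -302/7 (Y = -⅐*302 = -302/7 ≈ -43.143)
C(Z) - Y = (-4 + √(-2 + 4*23)/2) - 1*(-302/7) = (-4 + √(-2 + 92)/2) + 302/7 = (-4 + √90/2) + 302/7 = (-4 + (3*√10)/2) + 302/7 = (-4 + 3*√10/2) + 302/7 = 274/7 + 3*√10/2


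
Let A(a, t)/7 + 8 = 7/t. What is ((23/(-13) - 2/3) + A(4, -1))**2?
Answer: 17556100/1521 ≈ 11542.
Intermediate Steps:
A(a, t) = -56 + 49/t (A(a, t) = -56 + 7*(7/t) = -56 + 49/t)
((23/(-13) - 2/3) + A(4, -1))**2 = ((23/(-13) - 2/3) + (-56 + 49/(-1)))**2 = ((23*(-1/13) - 2*1/3) + (-56 + 49*(-1)))**2 = ((-23/13 - 2/3) + (-56 - 49))**2 = (-95/39 - 105)**2 = (-4190/39)**2 = 17556100/1521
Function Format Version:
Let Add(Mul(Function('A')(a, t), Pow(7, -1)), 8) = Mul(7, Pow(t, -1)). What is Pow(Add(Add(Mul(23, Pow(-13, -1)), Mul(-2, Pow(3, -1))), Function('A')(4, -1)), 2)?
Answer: Rational(17556100, 1521) ≈ 11542.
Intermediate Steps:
Function('A')(a, t) = Add(-56, Mul(49, Pow(t, -1))) (Function('A')(a, t) = Add(-56, Mul(7, Mul(7, Pow(t, -1)))) = Add(-56, Mul(49, Pow(t, -1))))
Pow(Add(Add(Mul(23, Pow(-13, -1)), Mul(-2, Pow(3, -1))), Function('A')(4, -1)), 2) = Pow(Add(Add(Mul(23, Pow(-13, -1)), Mul(-2, Pow(3, -1))), Add(-56, Mul(49, Pow(-1, -1)))), 2) = Pow(Add(Add(Mul(23, Rational(-1, 13)), Mul(-2, Rational(1, 3))), Add(-56, Mul(49, -1))), 2) = Pow(Add(Add(Rational(-23, 13), Rational(-2, 3)), Add(-56, -49)), 2) = Pow(Add(Rational(-95, 39), -105), 2) = Pow(Rational(-4190, 39), 2) = Rational(17556100, 1521)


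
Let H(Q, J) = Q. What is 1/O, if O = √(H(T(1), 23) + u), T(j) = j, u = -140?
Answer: -I*√139/139 ≈ -0.084819*I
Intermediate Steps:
O = I*√139 (O = √(1 - 140) = √(-139) = I*√139 ≈ 11.79*I)
1/O = 1/(I*√139) = -I*√139/139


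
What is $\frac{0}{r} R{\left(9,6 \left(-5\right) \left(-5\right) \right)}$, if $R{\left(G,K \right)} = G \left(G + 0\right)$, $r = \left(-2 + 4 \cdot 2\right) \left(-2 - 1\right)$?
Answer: $0$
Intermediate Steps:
$r = -18$ ($r = \left(-2 + 8\right) \left(-3\right) = 6 \left(-3\right) = -18$)
$R{\left(G,K \right)} = G^{2}$ ($R{\left(G,K \right)} = G G = G^{2}$)
$\frac{0}{r} R{\left(9,6 \left(-5\right) \left(-5\right) \right)} = \frac{0}{-18} \cdot 9^{2} = 0 \left(- \frac{1}{18}\right) 81 = 0 \cdot 81 = 0$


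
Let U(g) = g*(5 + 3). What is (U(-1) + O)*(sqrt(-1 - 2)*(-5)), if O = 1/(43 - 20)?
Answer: 915*I*sqrt(3)/23 ≈ 68.906*I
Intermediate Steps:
U(g) = 8*g (U(g) = g*8 = 8*g)
O = 1/23 ≈ 0.043478
(U(-1) + O)*(sqrt(-1 - 2)*(-5)) = (8*(-1) + 1/23)*(sqrt(-1 - 2)*(-5)) = (-8 + 1/23)*(sqrt(-3)*(-5)) = -183*I*sqrt(3)*(-5)/23 = -(-915)*I*sqrt(3)/23 = 915*I*sqrt(3)/23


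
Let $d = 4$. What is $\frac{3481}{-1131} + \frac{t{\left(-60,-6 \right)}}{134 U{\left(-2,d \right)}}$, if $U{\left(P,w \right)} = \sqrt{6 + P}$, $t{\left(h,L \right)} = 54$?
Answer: $- \frac{435917}{151554} \approx -2.8763$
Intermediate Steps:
$\frac{3481}{-1131} + \frac{t{\left(-60,-6 \right)}}{134 U{\left(-2,d \right)}} = \frac{3481}{-1131} + \frac{54}{134 \sqrt{6 - 2}} = 3481 \left(- \frac{1}{1131}\right) + \frac{54}{134 \sqrt{4}} = - \frac{3481}{1131} + \frac{54}{134 \cdot 2} = - \frac{3481}{1131} + \frac{54}{268} = - \frac{3481}{1131} + 54 \cdot \frac{1}{268} = - \frac{3481}{1131} + \frac{27}{134} = - \frac{435917}{151554}$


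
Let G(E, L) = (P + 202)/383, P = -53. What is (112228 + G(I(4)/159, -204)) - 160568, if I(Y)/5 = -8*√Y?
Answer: -18514071/383 ≈ -48340.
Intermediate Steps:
I(Y) = -40*√Y (I(Y) = 5*(-8*√Y) = -40*√Y)
G(E, L) = 149/383 (G(E, L) = (-53 + 202)/383 = 149*(1/383) = 149/383)
(112228 + G(I(4)/159, -204)) - 160568 = (112228 + 149/383) - 160568 = 42983473/383 - 160568 = -18514071/383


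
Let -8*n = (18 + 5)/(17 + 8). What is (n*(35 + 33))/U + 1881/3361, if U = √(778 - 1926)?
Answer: 1881/3361 + 391*I*√287/28700 ≈ 0.55966 + 0.2308*I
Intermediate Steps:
U = 2*I*√287 (U = √(-1148) = 2*I*√287 ≈ 33.882*I)
n = -23/200 (n = -(18 + 5)/(8*(17 + 8)) = -23/(8*25) = -⅛*23/25 = -23/200 ≈ -0.11500)
(n*(35 + 33))/U + 1881/3361 = (-23*(35 + 33)/200)/((2*I*√287)) + 1881/3361 = (-23/200*68)*(-I*√287/574) + 1881*(1/3361) = -(-391)*I*√287/28700 + 1881/3361 = 391*I*√287/28700 + 1881/3361 = 1881/3361 + 391*I*√287/28700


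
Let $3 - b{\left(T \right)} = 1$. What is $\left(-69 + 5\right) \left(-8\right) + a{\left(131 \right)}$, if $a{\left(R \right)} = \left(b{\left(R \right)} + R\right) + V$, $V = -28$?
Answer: $617$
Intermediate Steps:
$b{\left(T \right)} = 2$ ($b{\left(T \right)} = 3 - 1 = 2$)
$a{\left(R \right)} = -26 + R$ ($a{\left(R \right)} = \left(2 + R\right) - 28 = -26 + R$)
$\left(-69 + 5\right) \left(-8\right) + a{\left(131 \right)} = \left(-69 + 5\right) \left(-8\right) + \left(-26 + 131\right) = \left(-64\right) \left(-8\right) + 105 = 512 + 105 = 617$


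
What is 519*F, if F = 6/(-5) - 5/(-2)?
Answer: 6747/10 ≈ 674.70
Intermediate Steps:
F = 13/10 (F = 6*(-⅕) - 5*(-½) = -6/5 + 5/2 = 13/10 ≈ 1.3000)
519*F = 519*(13/10) = 6747/10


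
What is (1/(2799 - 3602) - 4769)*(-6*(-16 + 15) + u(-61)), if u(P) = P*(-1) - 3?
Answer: -245088512/803 ≈ -3.0522e+5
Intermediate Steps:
u(P) = -3 - P (u(P) = -P - 3 = -3 - P)
(1/(2799 - 3602) - 4769)*(-6*(-16 + 15) + u(-61)) = (1/(2799 - 3602) - 4769)*(-6*(-16 + 15) + (-3 - 1*(-61))) = (1/(-803) - 4769)*(-6*(-1) + (-3 + 61)) = (-1/803 - 4769)*(6 + 58) = -3829508/803*64 = -245088512/803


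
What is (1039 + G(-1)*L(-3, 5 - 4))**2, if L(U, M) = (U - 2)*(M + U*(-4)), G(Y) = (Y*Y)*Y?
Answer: 1218816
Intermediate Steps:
G(Y) = Y**3 (G(Y) = Y**2*Y = Y**3)
L(U, M) = (-2 + U)*(M - 4*U)
(1039 + G(-1)*L(-3, 5 - 4))**2 = (1039 + (-1)**3*(-4*(-3)**2 - 2*(5 - 4) + 8*(-3) + (5 - 4)*(-3)))**2 = (1039 - (-4*9 - 2*1 - 24 + 1*(-3)))**2 = (1039 - (-36 - 2 - 24 - 3))**2 = (1039 - 1*(-65))**2 = (1039 + 65)**2 = 1104**2 = 1218816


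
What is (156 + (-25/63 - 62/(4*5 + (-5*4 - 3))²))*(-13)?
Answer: -13533/7 ≈ -1933.3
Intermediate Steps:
(156 + (-25/63 - 62/(4*5 + (-5*4 - 3))²))*(-13) = (156 + (-25*1/63 - 62/(20 + (-20 - 3))²))*(-13) = (156 + (-25/63 - 62/(20 - 23)²))*(-13) = (156 + (-25/63 - 62/((-3)²)))*(-13) = (156 + (-25/63 - 62/9))*(-13) = (156 - 51/7)*(-13) = (1041/7)*(-13) = -13533/7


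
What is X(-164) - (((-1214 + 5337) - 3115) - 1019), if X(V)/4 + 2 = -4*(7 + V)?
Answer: 2515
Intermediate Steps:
X(V) = -120 - 16*V (X(V) = -8 + 4*(-4*(7 + V)) = -8 + 4*(-28 - 4*V) = -8 + (-112 - 16*V) = -120 - 16*V)
X(-164) - (((-1214 + 5337) - 3115) - 1019) = (-120 - 16*(-164)) - (((-1214 + 5337) - 3115) - 1019) = (-120 + 2624) - ((4123 - 3115) - 1019) = 2504 - (1008 - 1019) = 2504 - 1*(-11) = 2504 + 11 = 2515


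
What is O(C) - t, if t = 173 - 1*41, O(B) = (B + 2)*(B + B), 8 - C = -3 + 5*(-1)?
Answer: 444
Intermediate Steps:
C = 16 (C = 8 - (-3 + 5*(-1)) = 8 - (-3 - 5) = 8 - 1*(-8) = 8 + 8 = 16)
O(B) = 2*B*(2 + B) (O(B) = (2 + B)*(2*B) = 2*B*(2 + B))
t = 132 (t = 173 - 41 = 132)
O(C) - t = 2*16*(2 + 16) - 1*132 = 2*16*18 - 132 = 576 - 132 = 444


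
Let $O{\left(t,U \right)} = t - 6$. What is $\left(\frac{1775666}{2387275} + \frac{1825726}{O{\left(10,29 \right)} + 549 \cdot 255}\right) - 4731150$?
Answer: $- \frac{1581221954617382766}{334216112725} \approx -4.7311 \cdot 10^{6}$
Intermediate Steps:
$O{\left(t,U \right)} = -6 + t$ ($O{\left(t,U \right)} = t - 6 = -6 + t$)
$\left(\frac{1775666}{2387275} + \frac{1825726}{O{\left(10,29 \right)} + 549 \cdot 255}\right) - 4731150 = \left(\frac{1775666}{2387275} + \frac{1825726}{\left(-6 + 10\right) + 549 \cdot 255}\right) - 4731150 = \left(1775666 \cdot \frac{1}{2387275} + \frac{1825726}{4 + 139995}\right) - 4731150 = \left(\frac{1775666}{2387275} + \frac{1825726}{139999}\right) - 4731150 = \frac{4607101500984}{334216112725} - 4731150 = - \frac{1581221954617382766}{334216112725}$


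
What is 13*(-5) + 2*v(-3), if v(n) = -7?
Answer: -79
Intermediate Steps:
13*(-5) + 2*v(-3) = 13*(-5) + 2*(-7) = -65 - 14 = -79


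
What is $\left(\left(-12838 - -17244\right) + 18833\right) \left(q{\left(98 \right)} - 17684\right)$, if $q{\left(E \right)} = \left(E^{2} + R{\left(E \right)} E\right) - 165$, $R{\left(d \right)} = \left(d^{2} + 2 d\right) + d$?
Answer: $22350317401$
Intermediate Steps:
$R{\left(d \right)} = d^{2} + 3 d$
$q{\left(E \right)} = -165 + E^{2} + E^{2} \left(3 + E\right)$ ($q{\left(E \right)} = \left(E^{2} + E \left(3 + E\right) E\right) - 165 = \left(E^{2} + E^{2} \left(3 + E\right)\right) - 165 = -165 + E^{2} + E^{2} \left(3 + E\right)$)
$\left(\left(-12838 - -17244\right) + 18833\right) \left(q{\left(98 \right)} - 17684\right) = \left(\left(-12838 - -17244\right) + 18833\right) \left(\left(-165 + 98^{3} + 4 \cdot 98^{2}\right) - 17684\right) = \left(\left(-12838 + 17244\right) + 18833\right) \left(\left(-165 + 941192 + 4 \cdot 9604\right) - 17684\right) = \left(4406 + 18833\right) \left(\left(-165 + 941192 + 38416\right) - 17684\right) = 23239 \left(979443 - 17684\right) = 23239 \cdot 961759 = 22350317401$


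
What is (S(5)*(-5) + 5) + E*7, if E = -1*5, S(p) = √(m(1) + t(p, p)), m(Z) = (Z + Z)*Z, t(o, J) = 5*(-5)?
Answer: -30 - 5*I*√23 ≈ -30.0 - 23.979*I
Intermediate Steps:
t(o, J) = -25
m(Z) = 2*Z² (m(Z) = (2*Z)*Z = 2*Z²)
S(p) = I*√23 (S(p) = √(2*1² - 25) = √(2*1 - 25) = √(2 - 25) = √(-23) = I*√23)
E = -5
(S(5)*(-5) + 5) + E*7 = ((I*√23)*(-5) + 5) - 5*7 = (-5*I*√23 + 5) - 35 = (5 - 5*I*√23) - 35 = -30 - 5*I*√23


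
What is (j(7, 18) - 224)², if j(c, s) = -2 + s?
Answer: 43264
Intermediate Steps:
(j(7, 18) - 224)² = ((-2 + 18) - 224)² = (16 - 224)² = (-208)² = 43264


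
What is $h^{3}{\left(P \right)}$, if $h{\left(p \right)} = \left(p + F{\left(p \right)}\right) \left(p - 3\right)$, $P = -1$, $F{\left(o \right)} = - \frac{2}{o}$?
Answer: $-64$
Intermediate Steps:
$h{\left(p \right)} = \left(-3 + p\right) \left(p - \frac{2}{p}\right)$ ($h{\left(p \right)} = \left(p - \frac{2}{p}\right) \left(p - 3\right) = \left(p - \frac{2}{p}\right) \left(-3 + p\right) = \left(-3 + p\right) \left(p - \frac{2}{p}\right)$)
$h^{3}{\left(P \right)} = \left(-2 + \left(-1\right)^{2} - -3 + \frac{6}{-1}\right)^{3} = \left(-2 + 1 + 3 + 6 \left(-1\right)\right)^{3} = \left(-2 + 1 + 3 - 6\right)^{3} = \left(-4\right)^{3} = -64$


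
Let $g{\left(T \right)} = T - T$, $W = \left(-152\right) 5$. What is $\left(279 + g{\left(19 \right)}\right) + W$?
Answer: $-481$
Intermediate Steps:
$W = -760$
$g{\left(T \right)} = 0$
$\left(279 + g{\left(19 \right)}\right) + W = \left(279 + 0\right) - 760 = 279 - 760 = -481$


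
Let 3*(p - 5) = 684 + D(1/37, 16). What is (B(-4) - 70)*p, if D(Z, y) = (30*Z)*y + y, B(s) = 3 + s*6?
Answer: -2451085/111 ≈ -22082.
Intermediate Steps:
B(s) = 3 + 6*s
D(Z, y) = y + 30*Z*y (D(Z, y) = 30*Z*y + y = y + 30*Z*y)
p = 26935/111 (p = 5 + (684 + 16*(1 + 30*(1/37)))/3 = 5 + (684 + 16*(1 + 30/37))/3 = 5 + (684 + 16*(67/37))/3 = 5 + (684 + 1072/37)/3 = 5 + (⅓)*(26380/37) = 5 + 26380/111 = 26935/111 ≈ 242.66)
(B(-4) - 70)*p = ((3 + 6*(-4)) - 70)*(26935/111) = ((3 - 24) - 70)*(26935/111) = (-21 - 70)*(26935/111) = -91*26935/111 = -2451085/111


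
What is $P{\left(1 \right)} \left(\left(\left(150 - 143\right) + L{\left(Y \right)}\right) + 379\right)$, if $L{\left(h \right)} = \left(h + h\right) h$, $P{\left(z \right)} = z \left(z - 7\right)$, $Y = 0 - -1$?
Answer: $-2328$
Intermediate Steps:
$Y = 1$ ($Y = 0 + 1 = 1$)
$P{\left(z \right)} = z \left(-7 + z\right)$
$L{\left(h \right)} = 2 h^{2}$ ($L{\left(h \right)} = 2 h h = 2 h^{2}$)
$P{\left(1 \right)} \left(\left(\left(150 - 143\right) + L{\left(Y \right)}\right) + 379\right) = 1 \left(-7 + 1\right) \left(\left(\left(150 - 143\right) + 2 \cdot 1^{2}\right) + 379\right) = 1 \left(-6\right) \left(\left(7 + 2 \cdot 1\right) + 379\right) = - 6 \left(\left(7 + 2\right) + 379\right) = - 6 \left(9 + 379\right) = \left(-6\right) 388 = -2328$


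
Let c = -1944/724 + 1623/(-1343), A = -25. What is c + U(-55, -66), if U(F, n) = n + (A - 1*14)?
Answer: -26470176/243083 ≈ -108.89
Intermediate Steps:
U(F, n) = -39 + n (U(F, n) = n + (-25 - 1*14) = n + (-25 - 14) = n - 39 = -39 + n)
c = -946461/243083 (c = -1944*1/724 + 1623*(-1/1343) = -486/181 - 1623/1343 = -946461/243083 ≈ -3.8936)
c + U(-55, -66) = -946461/243083 + (-39 - 66) = -946461/243083 - 105 = -26470176/243083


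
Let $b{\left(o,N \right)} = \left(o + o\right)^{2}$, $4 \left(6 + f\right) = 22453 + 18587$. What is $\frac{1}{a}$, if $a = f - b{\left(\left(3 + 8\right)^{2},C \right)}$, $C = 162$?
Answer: $- \frac{1}{48310} \approx -2.07 \cdot 10^{-5}$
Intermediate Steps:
$f = 10254$ ($f = -6 + \frac{22453 + 18587}{4} = -6 + \frac{1}{4} \cdot 41040 = -6 + 10260 = 10254$)
$b{\left(o,N \right)} = 4 o^{2}$ ($b{\left(o,N \right)} = \left(2 o\right)^{2} = 4 o^{2}$)
$a = -48310$ ($a = 10254 - 4 \left(\left(3 + 8\right)^{2}\right)^{2} = 10254 - 4 \left(11^{2}\right)^{2} = 10254 - 4 \cdot 121^{2} = 10254 - 4 \cdot 14641 = 10254 - 58564 = -48310$)
$\frac{1}{a} = \frac{1}{-48310} = - \frac{1}{48310}$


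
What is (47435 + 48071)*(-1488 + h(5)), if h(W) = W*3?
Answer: -140680338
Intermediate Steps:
h(W) = 3*W
(47435 + 48071)*(-1488 + h(5)) = (47435 + 48071)*(-1488 + 3*5) = 95506*(-1488 + 15) = 95506*(-1473) = -140680338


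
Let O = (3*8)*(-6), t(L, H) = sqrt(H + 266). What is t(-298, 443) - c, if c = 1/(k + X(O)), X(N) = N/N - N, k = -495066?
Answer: 1/494921 + sqrt(709) ≈ 26.627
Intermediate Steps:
t(L, H) = sqrt(266 + H)
O = -144 (O = 24*(-6) = -144)
X(N) = 1 - N
c = -1/494921 (c = 1/(-495066 + (1 - 1*(-144))) = 1/(-495066 + (1 + 144)) = 1/(-495066 + 145) = 1/(-494921) = -1/494921 ≈ -2.0205e-6)
t(-298, 443) - c = sqrt(266 + 443) - 1*(-1/494921) = sqrt(709) + 1/494921 = 1/494921 + sqrt(709)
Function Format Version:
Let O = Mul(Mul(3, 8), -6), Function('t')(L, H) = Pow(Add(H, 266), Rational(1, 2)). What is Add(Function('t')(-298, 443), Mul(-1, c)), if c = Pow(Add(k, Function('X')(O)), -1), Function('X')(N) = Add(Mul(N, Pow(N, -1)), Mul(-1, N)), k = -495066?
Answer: Add(Rational(1, 494921), Pow(709, Rational(1, 2))) ≈ 26.627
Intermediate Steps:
Function('t')(L, H) = Pow(Add(266, H), Rational(1, 2))
O = -144 (O = Mul(24, -6) = -144)
Function('X')(N) = Add(1, Mul(-1, N))
c = Rational(-1, 494921) (c = Pow(Add(-495066, Add(1, Mul(-1, -144))), -1) = Pow(Add(-495066, Add(1, 144)), -1) = Pow(Add(-495066, 145), -1) = Pow(-494921, -1) = Rational(-1, 494921) ≈ -2.0205e-6)
Add(Function('t')(-298, 443), Mul(-1, c)) = Add(Pow(Add(266, 443), Rational(1, 2)), Mul(-1, Rational(-1, 494921))) = Add(Pow(709, Rational(1, 2)), Rational(1, 494921)) = Add(Rational(1, 494921), Pow(709, Rational(1, 2)))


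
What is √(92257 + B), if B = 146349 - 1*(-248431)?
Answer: √487037 ≈ 697.88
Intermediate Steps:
B = 394780 (B = 146349 + 248431 = 394780)
√(92257 + B) = √(92257 + 394780) = √487037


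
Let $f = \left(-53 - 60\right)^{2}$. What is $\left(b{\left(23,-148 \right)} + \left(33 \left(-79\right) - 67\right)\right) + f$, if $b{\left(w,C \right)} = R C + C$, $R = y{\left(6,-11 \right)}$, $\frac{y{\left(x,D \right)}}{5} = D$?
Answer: $18087$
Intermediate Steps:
$y{\left(x,D \right)} = 5 D$
$R = -55$ ($R = 5 \left(-11\right) = -55$)
$f = 12769$ ($f = \left(-113\right)^{2} = 12769$)
$b{\left(w,C \right)} = - 54 C$ ($b{\left(w,C \right)} = - 55 C + C = - 54 C$)
$\left(b{\left(23,-148 \right)} + \left(33 \left(-79\right) - 67\right)\right) + f = \left(\left(-54\right) \left(-148\right) + \left(33 \left(-79\right) - 67\right)\right) + 12769 = \left(7992 - 2674\right) + 12769 = 5318 + 12769 = 18087$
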